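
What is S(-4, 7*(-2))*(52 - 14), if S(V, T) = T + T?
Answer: -1064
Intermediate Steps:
S(V, T) = 2*T
S(-4, 7*(-2))*(52 - 14) = (2*(7*(-2)))*(52 - 14) = (2*(-14))*38 = -28*38 = -1064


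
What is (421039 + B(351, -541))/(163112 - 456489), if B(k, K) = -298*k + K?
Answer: -315900/293377 ≈ -1.0768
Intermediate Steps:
B(k, K) = K - 298*k
(421039 + B(351, -541))/(163112 - 456489) = (421039 + (-541 - 298*351))/(163112 - 456489) = (421039 + (-541 - 104598))/(-293377) = (421039 - 105139)*(-1/293377) = 315900*(-1/293377) = -315900/293377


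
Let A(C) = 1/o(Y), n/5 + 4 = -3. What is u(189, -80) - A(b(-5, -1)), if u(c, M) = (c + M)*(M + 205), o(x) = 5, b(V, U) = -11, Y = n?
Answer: 68124/5 ≈ 13625.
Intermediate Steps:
n = -35 (n = -20 + 5*(-3) = -20 - 15 = -35)
Y = -35
u(c, M) = (205 + M)*(M + c) (u(c, M) = (M + c)*(205 + M) = (205 + M)*(M + c))
A(C) = ⅕ (A(C) = 1/5 = ⅕)
u(189, -80) - A(b(-5, -1)) = ((-80)² + 205*(-80) + 205*189 - 80*189) - 1*⅕ = (6400 - 16400 + 38745 - 15120) - ⅕ = 13625 - ⅕ = 68124/5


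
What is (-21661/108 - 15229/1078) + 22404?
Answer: 1291684003/58212 ≈ 22189.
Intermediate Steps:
(-21661/108 - 15229/1078) + 22404 = -12497645/58212 + 22404 = 1291684003/58212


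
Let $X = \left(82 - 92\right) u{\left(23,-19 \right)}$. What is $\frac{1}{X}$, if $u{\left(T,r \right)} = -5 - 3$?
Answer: $\frac{1}{80} \approx 0.0125$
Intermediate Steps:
$u{\left(T,r \right)} = -8$ ($u{\left(T,r \right)} = -5 - 3 = -8$)
$X = 80$ ($X = \left(82 - 92\right) \left(-8\right) = \left(-10\right) \left(-8\right) = 80$)
$\frac{1}{X} = \frac{1}{80}$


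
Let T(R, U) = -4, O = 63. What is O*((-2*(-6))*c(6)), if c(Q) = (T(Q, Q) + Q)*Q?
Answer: 9072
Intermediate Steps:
c(Q) = Q*(-4 + Q) (c(Q) = (-4 + Q)*Q = Q*(-4 + Q))
O*((-2*(-6))*c(6)) = 63*((-2*(-6))*(6*(-4 + 6))) = 63*(12*(6*2)) = 63*(12*12) = 63*144 = 9072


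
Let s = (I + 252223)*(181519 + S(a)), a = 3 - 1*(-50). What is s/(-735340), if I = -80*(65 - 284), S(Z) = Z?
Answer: -12244443999/183835 ≈ -66606.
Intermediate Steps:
a = 53 (a = 3 + 50 = 53)
I = 17520 (I = -80*(-219) = 17520)
s = 48977775996 (s = (17520 + 252223)*(181519 + 53) = 269743*181572 = 48977775996)
s/(-735340) = 48977775996/(-735340) = 48977775996*(-1/735340) = -12244443999/183835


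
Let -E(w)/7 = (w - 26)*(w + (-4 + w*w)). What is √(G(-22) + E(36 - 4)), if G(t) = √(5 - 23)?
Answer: √(-44184 + 3*I*√2) ≈ 0.01 + 210.2*I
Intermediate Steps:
G(t) = 3*I*√2 (G(t) = √(-18) = 3*I*√2)
E(w) = -7*(-26 + w)*(-4 + w + w²) (E(w) = -7*(w - 26)*(w + (-4 + w*w)) = -7*(-26 + w)*(w + (-4 + w²)) = -7*(-26 + w)*(-4 + w + w²))
√(G(-22) + E(36 - 4)) = √(3*I*√2 + (-728 - 7*(36 - 4)³ + 175*(36 - 4)² + 210*(36 - 4))) = √(3*I*√2 + (-728 - 7*32³ + 175*32² + 210*32)) = √(3*I*√2 + (-728 - 7*32768 + 175*1024 + 6720)) = √(3*I*√2 + (-728 - 229376 + 179200 + 6720)) = √(3*I*√2 - 44184) = √(-44184 + 3*I*√2)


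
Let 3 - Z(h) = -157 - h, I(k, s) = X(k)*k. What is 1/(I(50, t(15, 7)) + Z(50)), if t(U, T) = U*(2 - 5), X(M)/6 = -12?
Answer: -1/3390 ≈ -0.00029499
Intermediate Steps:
X(M) = -72 (X(M) = 6*(-12) = -72)
t(U, T) = -3*U (t(U, T) = U*(-3) = -3*U)
I(k, s) = -72*k
Z(h) = 160 + h (Z(h) = 3 - (-157 - h) = 3 + (157 + h) = 160 + h)
1/(I(50, t(15, 7)) + Z(50)) = 1/(-72*50 + (160 + 50)) = 1/(-3600 + 210) = 1/(-3390) = -1/3390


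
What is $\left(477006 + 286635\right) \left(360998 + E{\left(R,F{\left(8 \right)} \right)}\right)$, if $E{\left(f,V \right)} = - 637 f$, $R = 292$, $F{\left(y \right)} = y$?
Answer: $133632593154$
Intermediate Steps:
$\left(477006 + 286635\right) \left(360998 + E{\left(R,F{\left(8 \right)} \right)}\right) = \left(477006 + 286635\right) \left(360998 - 186004\right) = 763641 \left(360998 - 186004\right) = 763641 \cdot 174994 = 133632593154$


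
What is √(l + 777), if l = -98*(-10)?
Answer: √1757 ≈ 41.917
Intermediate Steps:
l = 980
√(l + 777) = √(980 + 777) = √1757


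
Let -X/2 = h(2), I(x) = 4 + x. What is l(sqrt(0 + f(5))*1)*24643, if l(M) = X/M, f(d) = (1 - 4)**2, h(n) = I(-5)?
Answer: 49286/3 ≈ 16429.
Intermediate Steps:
h(n) = -1 (h(n) = 4 - 5 = -1)
X = 2 (X = -2*(-1) = 2)
f(d) = 9 (f(d) = (-3)**2 = 9)
l(M) = 2/M
l(sqrt(0 + f(5))*1)*24643 = (2/((sqrt(0 + 9)*1)))*24643 = (2/((sqrt(9)*1)))*24643 = (2/((3*1)))*24643 = (2/3)*24643 = 49286/3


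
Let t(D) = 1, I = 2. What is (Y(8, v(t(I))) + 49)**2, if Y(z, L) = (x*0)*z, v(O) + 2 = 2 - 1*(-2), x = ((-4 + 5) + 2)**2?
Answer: 2401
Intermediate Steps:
x = 9 (x = (1 + 2)**2 = 3**2 = 9)
v(O) = 2 (v(O) = -2 + (2 - 1*(-2)) = -2 + (2 + 2) = -2 + 4 = 2)
Y(z, L) = 0 (Y(z, L) = (9*0)*z = 0*z = 0)
(Y(8, v(t(I))) + 49)**2 = (0 + 49)**2 = 49**2 = 2401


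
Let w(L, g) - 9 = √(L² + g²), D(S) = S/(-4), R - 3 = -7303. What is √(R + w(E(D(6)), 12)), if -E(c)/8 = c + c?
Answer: √(-7291 + 12*√5) ≈ 85.23*I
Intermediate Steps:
R = -7300 (R = 3 - 7303 = -7300)
D(S) = -S/4 (D(S) = S*(-¼) = -S/4)
E(c) = -16*c (E(c) = -8*(c + c) = -16*c)
w(L, g) = 9 + √(L² + g²)
√(R + w(E(D(6)), 12)) = √(-7300 + (9 + √((-(-4)*6)² + 12²))) = √(-7300 + (9 + √((-16*(-3/2))² + 144))) = √(-7300 + (9 + √(24² + 144))) = √(-7300 + (9 + √(576 + 144))) = √(-7300 + (9 + √720)) = √(-7300 + (9 + 12*√5)) = √(-7291 + 12*√5)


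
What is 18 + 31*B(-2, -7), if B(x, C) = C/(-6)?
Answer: 325/6 ≈ 54.167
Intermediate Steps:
B(x, C) = -C/6 (B(x, C) = C*(-⅙) = -C/6)
18 + 31*B(-2, -7) = 18 + 31*(-⅙*(-7)) = 18 + 31*(7/6) = 18 + 217/6 = 325/6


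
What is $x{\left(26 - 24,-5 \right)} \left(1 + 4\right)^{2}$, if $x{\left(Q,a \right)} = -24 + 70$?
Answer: $1150$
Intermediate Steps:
$x{\left(Q,a \right)} = 46$
$x{\left(26 - 24,-5 \right)} \left(1 + 4\right)^{2} = 46 \left(1 + 4\right)^{2} = 46 \cdot 5^{2} = 46 \cdot 25 = 1150$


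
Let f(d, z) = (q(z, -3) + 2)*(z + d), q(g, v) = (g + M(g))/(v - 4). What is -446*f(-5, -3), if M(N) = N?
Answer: 71360/7 ≈ 10194.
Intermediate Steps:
q(g, v) = 2*g/(-4 + v) (q(g, v) = (g + g)/(v - 4) = (2*g)/(-4 + v) = 2*g/(-4 + v))
f(d, z) = (2 - 2*z/7)*(d + z) (f(d, z) = (2*z/(-4 - 3) + 2)*(z + d) = (2*z/(-7) + 2)*(d + z) = (2*z*(-⅐) + 2)*(d + z) = (-2*z/7 + 2)*(d + z) = (2 - 2*z/7)*(d + z))
-446*f(-5, -3) = -446*(2*(-5) + 2*(-3) - 2/7*(-3)² - 2/7*(-5)*(-3)) = -446*(-10 - 6 - 2/7*9 - 30/7) = -446*(-10 - 6 - 18/7 - 30/7) = -446*(-160/7) = 71360/7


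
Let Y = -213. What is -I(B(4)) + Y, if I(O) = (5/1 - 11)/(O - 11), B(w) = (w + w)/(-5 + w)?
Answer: -4053/19 ≈ -213.32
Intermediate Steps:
B(w) = 2*w/(-5 + w) (B(w) = (2*w)/(-5 + w) = 2*w/(-5 + w))
I(O) = -6/(-11 + O) (I(O) = (5*1 - 11)/(-11 + O) = (5 - 11)/(-11 + O) = -6/(-11 + O))
-I(B(4)) + Y = -(-6)/(-11 + 2*4/(-5 + 4)) - 213 = -(-6)/(-11 + 2*4/(-1)) - 213 = -(-6)/(-11 + 2*4*(-1)) - 213 = -(-6)/(-11 - 8) - 213 = -(-6)/(-19) - 213 = -(-6)*(-1)/19 - 213 = -1*6/19 - 213 = -6/19 - 213 = -4053/19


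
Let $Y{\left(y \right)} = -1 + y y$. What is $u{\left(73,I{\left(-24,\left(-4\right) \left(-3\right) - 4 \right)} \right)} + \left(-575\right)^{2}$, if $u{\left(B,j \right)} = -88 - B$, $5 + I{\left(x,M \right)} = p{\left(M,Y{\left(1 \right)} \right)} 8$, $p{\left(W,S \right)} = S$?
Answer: $330464$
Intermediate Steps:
$Y{\left(y \right)} = -1 + y^{2}$
$I{\left(x,M \right)} = -5$ ($I{\left(x,M \right)} = -5 + \left(-1 + 1^{2}\right) 8 = -5 + \left(-1 + 1\right) 8 = -5 + 0 \cdot 8 = -5 + 0 = -5$)
$u{\left(73,I{\left(-24,\left(-4\right) \left(-3\right) - 4 \right)} \right)} + \left(-575\right)^{2} = \left(-88 - 73\right) + \left(-575\right)^{2} = \left(-88 - 73\right) + 330625 = -161 + 330625 = 330464$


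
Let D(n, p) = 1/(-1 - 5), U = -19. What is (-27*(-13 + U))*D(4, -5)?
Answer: -144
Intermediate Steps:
D(n, p) = -1/6 (D(n, p) = 1/(-6) = -1/6)
(-27*(-13 + U))*D(4, -5) = -27*(-13 - 19)*(-1/6) = -27*(-32)*(-1/6) = 864*(-1/6) = -144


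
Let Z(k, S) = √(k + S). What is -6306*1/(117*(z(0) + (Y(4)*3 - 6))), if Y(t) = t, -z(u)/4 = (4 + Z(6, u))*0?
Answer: -1051/117 ≈ -8.9829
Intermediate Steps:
Z(k, S) = √(S + k)
z(u) = 0 (z(u) = -4*(4 + √(u + 6))*0 = -4*(4 + √(6 + u))*0 = -4*0 = 0)
-6306*1/(117*(z(0) + (Y(4)*3 - 6))) = -6306*1/(117*(0 + (4*3 - 6))) = -6306*1/(117*(0 + (12 - 6))) = -6306*1/(117*(0 + 6)) = -6306/(117*6) = -6306/702 = -6306*1/702 = -1051/117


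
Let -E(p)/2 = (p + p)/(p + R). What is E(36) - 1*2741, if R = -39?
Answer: -2693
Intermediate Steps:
E(p) = -4*p/(-39 + p) (E(p) = -2*(p + p)/(p - 39) = -2*2*p/(-39 + p) = -4*p/(-39 + p))
E(36) - 1*2741 = -4*36/(-39 + 36) - 1*2741 = -4*36/(-3) - 2741 = -4*36*(-⅓) - 2741 = 48 - 2741 = -2693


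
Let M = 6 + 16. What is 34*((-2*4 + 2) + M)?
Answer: 544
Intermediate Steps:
M = 22
34*((-2*4 + 2) + M) = 34*((-2*4 + 2) + 22) = 34*((-8 + 2) + 22) = 34*(-6 + 22) = 34*16 = 544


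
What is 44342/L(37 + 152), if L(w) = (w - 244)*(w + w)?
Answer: -22171/10395 ≈ -2.1329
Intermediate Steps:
L(w) = 2*w*(-244 + w) (L(w) = (-244 + w)*(2*w) = 2*w*(-244 + w))
44342/L(37 + 152) = 44342/((2*(37 + 152)*(-244 + (37 + 152)))) = 44342/((2*189*(-244 + 189))) = 44342/((2*189*(-55))) = 44342/(-20790) = 44342*(-1/20790) = -22171/10395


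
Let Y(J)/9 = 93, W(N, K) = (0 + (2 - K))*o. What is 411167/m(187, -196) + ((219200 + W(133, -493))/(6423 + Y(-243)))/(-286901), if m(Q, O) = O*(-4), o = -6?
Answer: 42821004642305/81649729392 ≈ 524.45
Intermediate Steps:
W(N, K) = -12 + 6*K (W(N, K) = (0 + (2 - K))*(-6) = (2 - K)*(-6) = -12 + 6*K)
Y(J) = 837 (Y(J) = 9*93 = 837)
m(Q, O) = -4*O
411167/m(187, -196) + ((219200 + W(133, -493))/(6423 + Y(-243)))/(-286901) = 411167/((-4*(-196))) + ((219200 + (-12 + 6*(-493)))/(6423 + 837))/(-286901) = 411167/784 + ((219200 + (-12 - 2958))/7260)*(-1/286901) = 411167*(1/784) + ((219200 - 2970)*(1/7260))*(-1/286901) = 411167/784 + (216230*(1/7260))*(-1/286901) = 411167/784 + (21623/726)*(-1/286901) = 411167/784 - 21623/208290126 = 42821004642305/81649729392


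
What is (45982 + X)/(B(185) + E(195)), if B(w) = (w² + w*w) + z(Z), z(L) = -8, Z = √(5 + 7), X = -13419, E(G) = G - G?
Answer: 32563/68442 ≈ 0.47578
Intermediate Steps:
E(G) = 0
Z = 2*√3 (Z = √12 = 2*√3 ≈ 3.4641)
B(w) = -8 + 2*w² (B(w) = (w² + w*w) - 8 = (w² + w²) - 8 = 2*w² - 8 = -8 + 2*w²)
(45982 + X)/(B(185) + E(195)) = (45982 - 13419)/((-8 + 2*185²) + 0) = 32563/((-8 + 2*34225) + 0) = 32563/((-8 + 68450) + 0) = 32563/(68442 + 0) = 32563/68442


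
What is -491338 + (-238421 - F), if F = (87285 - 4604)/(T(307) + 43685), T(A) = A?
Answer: -32103640609/43992 ≈ -7.2976e+5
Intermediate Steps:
F = 82681/43992 (F = (87285 - 4604)/(307 + 43685) = 82681/43992 ≈ 1.8795)
-491338 + (-238421 - F) = -491338 + (-238421 - 1*82681/43992) = -491338 + (-238421 - 82681/43992) = -491338 - 10488699313/43992 = -32103640609/43992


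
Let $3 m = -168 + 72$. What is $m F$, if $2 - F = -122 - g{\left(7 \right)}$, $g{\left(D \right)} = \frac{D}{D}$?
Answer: $-4000$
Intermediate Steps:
$g{\left(D \right)} = 1$
$m = -32$ ($m = \frac{-168 + 72}{3} = \frac{1}{3} \left(-96\right) = -32$)
$F = 125$ ($F = 2 - \left(-122 - 1\right) = 2 - -123 = 2 + 123 = 125$)
$m F = \left(-32\right) 125 = -4000$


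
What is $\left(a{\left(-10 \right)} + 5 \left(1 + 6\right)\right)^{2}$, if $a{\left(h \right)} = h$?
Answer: $625$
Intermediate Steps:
$\left(a{\left(-10 \right)} + 5 \left(1 + 6\right)\right)^{2} = \left(-10 + 5 \left(1 + 6\right)\right)^{2} = \left(-10 + 5 \cdot 7\right)^{2} = \left(-10 + 35\right)^{2} = 25^{2} = 625$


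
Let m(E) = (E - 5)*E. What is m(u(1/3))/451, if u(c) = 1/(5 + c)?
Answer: -21/10496 ≈ -0.0020008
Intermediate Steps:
m(E) = E*(-5 + E) (m(E) = (-5 + E)*E = E*(-5 + E))
m(u(1/3))/451 = ((-5 + 1/(5 + 1/3))/(5 + 1/3))/451 = ((-5 + 1/(5 + 1/3))/(5 + 1/3))*(1/451) = ((-5 + 1/(16/3))/(16/3))*(1/451) = (3*(-5 + 3/16)/16)*(1/451) = ((3/16)*(-77/16))*(1/451) = -231/256*1/451 = -21/10496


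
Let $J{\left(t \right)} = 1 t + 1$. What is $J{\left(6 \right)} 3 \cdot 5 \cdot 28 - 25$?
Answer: $2915$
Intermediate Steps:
$J{\left(t \right)} = 1 + t$ ($J{\left(t \right)} = t + 1 = 1 + t$)
$J{\left(6 \right)} 3 \cdot 5 \cdot 28 - 25 = \left(1 + 6\right) 3 \cdot 5 \cdot 28 - 25 = 7 \cdot 3 \cdot 5 \cdot 28 - 25 = 21 \cdot 5 \cdot 28 - 25 = 105 \cdot 28 - 25 = 2940 - 25 = 2915$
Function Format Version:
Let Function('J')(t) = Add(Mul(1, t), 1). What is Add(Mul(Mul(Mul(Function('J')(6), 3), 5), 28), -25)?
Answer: 2915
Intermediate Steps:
Function('J')(t) = Add(1, t) (Function('J')(t) = Add(t, 1) = Add(1, t))
Add(Mul(Mul(Mul(Function('J')(6), 3), 5), 28), -25) = Add(Mul(Mul(Mul(Add(1, 6), 3), 5), 28), -25) = Add(Mul(Mul(Mul(7, 3), 5), 28), -25) = Add(Mul(Mul(21, 5), 28), -25) = Add(Mul(105, 28), -25) = Add(2940, -25) = 2915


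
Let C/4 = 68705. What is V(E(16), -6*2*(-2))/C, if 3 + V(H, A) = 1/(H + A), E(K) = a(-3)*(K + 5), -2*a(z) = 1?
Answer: -79/7420140 ≈ -1.0647e-5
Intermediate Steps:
a(z) = -½ (a(z) = -½*1 = -½)
E(K) = -5/2 - K/2 (E(K) = -(K + 5)/2 = -(5 + K)/2 = -5/2 - K/2)
V(H, A) = -3 + 1/(A + H) (V(H, A) = -3 + 1/(H + A) = -3 + 1/(A + H))
C = 274820 (C = 4*68705 = 274820)
V(E(16), -6*2*(-2))/C = ((1 - 3*(-6*2)*(-2) - 3*(-5/2 - ½*16))/(-6*2*(-2) + (-5/2 - ½*16)))/274820 = ((1 - (-36)*(-2) - 3*(-5/2 - 8))/(-12*(-2) + (-5/2 - 8)))*(1/274820) = ((1 - 3*24 - 3*(-21/2))/(24 - 21/2))*(1/274820) = ((1 - 72 + 63/2)/(27/2))*(1/274820) = ((2/27)*(-79/2))*(1/274820) = -79/27*1/274820 = -79/7420140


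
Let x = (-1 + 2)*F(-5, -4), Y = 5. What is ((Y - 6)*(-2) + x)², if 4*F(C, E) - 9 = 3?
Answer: 25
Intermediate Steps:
F(C, E) = 3 (F(C, E) = 9/4 + (¼)*3 = 9/4 + ¾ = 3)
x = 3 (x = (-1 + 2)*3 = 1*3 = 3)
((Y - 6)*(-2) + x)² = ((5 - 6)*(-2) + 3)² = (-1*(-2) + 3)² = (2 + 3)² = 5² = 25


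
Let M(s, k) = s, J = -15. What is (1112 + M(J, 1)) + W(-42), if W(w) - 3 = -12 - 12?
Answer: 1076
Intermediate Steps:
W(w) = -21 (W(w) = 3 + (-12 - 12) = 3 - 24 = -21)
(1112 + M(J, 1)) + W(-42) = (1112 - 15) - 21 = 1097 - 21 = 1076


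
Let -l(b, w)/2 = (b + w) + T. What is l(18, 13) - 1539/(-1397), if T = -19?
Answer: -31989/1397 ≈ -22.898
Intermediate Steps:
l(b, w) = 38 - 2*b - 2*w (l(b, w) = -2*((b + w) - 19) = -2*(-19 + b + w) = 38 - 2*b - 2*w)
l(18, 13) - 1539/(-1397) = (38 - 2*18 - 2*13) - 1539/(-1397) = (38 - 36 - 26) - 1539*(-1/1397) = -24 + 1539/1397 = -31989/1397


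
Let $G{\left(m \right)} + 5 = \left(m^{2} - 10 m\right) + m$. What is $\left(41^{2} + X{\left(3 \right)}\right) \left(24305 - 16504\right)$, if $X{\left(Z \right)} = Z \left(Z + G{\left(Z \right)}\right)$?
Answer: $12645421$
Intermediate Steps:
$G{\left(m \right)} = -5 + m^{2} - 9 m$ ($G{\left(m \right)} = -5 + \left(\left(m^{2} - 10 m\right) + m\right) = -5 + \left(m^{2} - 9 m\right) = -5 + m^{2} - 9 m$)
$X{\left(Z \right)} = Z \left(-5 + Z^{2} - 8 Z\right)$ ($X{\left(Z \right)} = Z \left(Z - \left(5 - Z^{2} + 9 Z\right)\right) = Z \left(-5 + Z^{2} - 8 Z\right)$)
$\left(41^{2} + X{\left(3 \right)}\right) \left(24305 - 16504\right) = \left(41^{2} + 3 \left(-5 + 3^{2} - 24\right)\right) \left(24305 - 16504\right) = \left(1681 + 3 \left(-5 + 9 - 24\right)\right) 7801 = \left(1681 + 3 \left(-20\right)\right) 7801 = \left(1681 - 60\right) 7801 = 1621 \cdot 7801 = 12645421$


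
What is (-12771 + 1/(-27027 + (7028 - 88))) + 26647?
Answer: 278727211/20087 ≈ 13876.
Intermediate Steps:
(-12771 + 1/(-27027 + (7028 - 88))) + 26647 = (-12771 + 1/(-27027 + 6940)) + 26647 = (-12771 + 1/(-20087)) + 26647 = (-12771 - 1/20087) + 26647 = -256531078/20087 + 26647 = 278727211/20087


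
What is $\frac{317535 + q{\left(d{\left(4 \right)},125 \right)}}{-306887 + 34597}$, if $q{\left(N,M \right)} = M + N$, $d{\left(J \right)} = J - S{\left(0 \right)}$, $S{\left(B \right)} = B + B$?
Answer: $- \frac{158832}{136145} \approx -1.1666$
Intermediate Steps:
$S{\left(B \right)} = 2 B$
$d{\left(J \right)} = J$ ($d{\left(J \right)} = J - 2 \cdot 0 = J - 0 = J + 0 = J$)
$\frac{317535 + q{\left(d{\left(4 \right)},125 \right)}}{-306887 + 34597} = \frac{317535 + \left(125 + 4\right)}{-306887 + 34597} = \frac{317535 + 129}{-272290} = 317664 \left(- \frac{1}{272290}\right) = - \frac{158832}{136145}$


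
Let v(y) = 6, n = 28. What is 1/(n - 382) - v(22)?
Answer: -2125/354 ≈ -6.0028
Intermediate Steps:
1/(n - 382) - v(22) = 1/(28 - 382) - 1*6 = 1/(-354) - 6 = -1/354 - 6 = -2125/354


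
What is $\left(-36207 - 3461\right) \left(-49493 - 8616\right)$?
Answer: $2305067812$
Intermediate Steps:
$\left(-36207 - 3461\right) \left(-49493 - 8616\right) = \left(-39668\right) \left(-58109\right) = 2305067812$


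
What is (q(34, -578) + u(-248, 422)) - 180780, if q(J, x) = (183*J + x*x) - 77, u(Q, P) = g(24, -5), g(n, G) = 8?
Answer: 159457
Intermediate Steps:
u(Q, P) = 8
q(J, x) = -77 + x² + 183*J (q(J, x) = (183*J + x²) - 77 = (x² + 183*J) - 77 = -77 + x² + 183*J)
(q(34, -578) + u(-248, 422)) - 180780 = ((-77 + (-578)² + 183*34) + 8) - 180780 = ((-77 + 334084 + 6222) + 8) - 180780 = (340229 + 8) - 180780 = 340237 - 180780 = 159457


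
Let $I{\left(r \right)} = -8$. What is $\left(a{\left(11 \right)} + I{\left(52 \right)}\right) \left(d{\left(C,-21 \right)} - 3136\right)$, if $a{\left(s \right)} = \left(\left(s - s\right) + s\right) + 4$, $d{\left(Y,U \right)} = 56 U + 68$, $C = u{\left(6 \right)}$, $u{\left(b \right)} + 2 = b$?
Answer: $-29708$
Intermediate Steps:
$u{\left(b \right)} = -2 + b$
$C = 4$ ($C = -2 + 6 = 4$)
$d{\left(Y,U \right)} = 68 + 56 U$
$a{\left(s \right)} = 4 + s$ ($a{\left(s \right)} = \left(0 + s\right) + 4 = s + 4 = 4 + s$)
$\left(a{\left(11 \right)} + I{\left(52 \right)}\right) \left(d{\left(C,-21 \right)} - 3136\right) = \left(\left(4 + 11\right) - 8\right) \left(\left(68 + 56 \left(-21\right)\right) - 3136\right) = \left(15 - 8\right) \left(\left(68 - 1176\right) - 3136\right) = 7 \left(-1108 - 3136\right) = 7 \left(-4244\right) = -29708$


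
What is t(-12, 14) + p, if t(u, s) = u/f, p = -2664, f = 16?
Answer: -10659/4 ≈ -2664.8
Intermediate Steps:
t(u, s) = u/16
t(-12, 14) + p = (1/16)*(-12) - 2664 = -¾ - 2664 = -10659/4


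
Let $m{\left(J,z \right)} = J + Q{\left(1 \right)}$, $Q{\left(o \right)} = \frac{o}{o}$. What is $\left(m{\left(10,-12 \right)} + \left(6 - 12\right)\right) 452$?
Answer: $2260$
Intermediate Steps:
$Q{\left(o \right)} = 1$
$m{\left(J,z \right)} = 1 + J$ ($m{\left(J,z \right)} = J + 1 = 1 + J$)
$\left(m{\left(10,-12 \right)} + \left(6 - 12\right)\right) 452 = \left(\left(1 + 10\right) + \left(6 - 12\right)\right) 452 = \left(11 + \left(6 - 12\right)\right) 452 = \left(11 - 6\right) 452 = 5 \cdot 452 = 2260$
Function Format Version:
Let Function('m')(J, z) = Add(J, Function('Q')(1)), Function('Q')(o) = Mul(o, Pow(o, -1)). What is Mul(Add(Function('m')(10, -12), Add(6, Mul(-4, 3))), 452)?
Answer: 2260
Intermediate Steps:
Function('Q')(o) = 1
Function('m')(J, z) = Add(1, J) (Function('m')(J, z) = Add(J, 1) = Add(1, J))
Mul(Add(Function('m')(10, -12), Add(6, Mul(-4, 3))), 452) = Mul(Add(Add(1, 10), Add(6, Mul(-4, 3))), 452) = Mul(Add(11, Add(6, -12)), 452) = Mul(Add(11, -6), 452) = Mul(5, 452) = 2260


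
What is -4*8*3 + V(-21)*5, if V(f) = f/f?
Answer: -91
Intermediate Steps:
V(f) = 1
-4*8*3 + V(-21)*5 = -4*8*3 + 1*5 = -32*3 + 5 = -96 + 5 = -91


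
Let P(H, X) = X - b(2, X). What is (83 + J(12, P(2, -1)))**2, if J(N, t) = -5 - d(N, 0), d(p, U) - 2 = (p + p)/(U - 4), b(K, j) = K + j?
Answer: 6724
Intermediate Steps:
P(H, X) = -2 (P(H, X) = X - (2 + X) = X + (-2 - X) = -2)
d(p, U) = 2 + 2*p/(-4 + U) (d(p, U) = 2 + (p + p)/(U - 4) = 2 + (2*p)/(-4 + U) = 2 + 2*p/(-4 + U))
J(N, t) = -7 + N/2 (J(N, t) = -5 - 2*(-4 + 0 + N)/(-4 + 0) = -5 - 2*(-4 + N)/(-4) = -5 - 2*(-1)*(-4 + N)/4 = -5 - (2 - N/2) = -5 + (-2 + N/2) = -7 + N/2)
(83 + J(12, P(2, -1)))**2 = (83 + (-7 + (1/2)*12))**2 = (83 + (-7 + 6))**2 = (83 - 1)**2 = 82**2 = 6724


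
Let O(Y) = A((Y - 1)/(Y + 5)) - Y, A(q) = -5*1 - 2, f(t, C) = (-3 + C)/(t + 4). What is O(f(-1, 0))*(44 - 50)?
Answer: 36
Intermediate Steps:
f(t, C) = (-3 + C)/(4 + t)
A(q) = -7 (A(q) = -5 - 2 = -7)
O(Y) = -7 - Y
O(f(-1, 0))*(44 - 50) = (-7 - (-3 + 0)/(4 - 1))*(44 - 50) = (-7 - (-3)/3)*(-6) = (-7 - 1*(-1))*(-6) = (-7 + 1)*(-6) = -6*(-6) = 36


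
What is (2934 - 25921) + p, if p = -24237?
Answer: -47224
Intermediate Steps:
(2934 - 25921) + p = (2934 - 25921) - 24237 = -22987 - 24237 = -47224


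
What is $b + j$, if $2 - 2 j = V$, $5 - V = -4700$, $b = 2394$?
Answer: $\frac{85}{2} \approx 42.5$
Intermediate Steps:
$V = 4705$ ($V = 5 - -4700 = 5 + 4700 = 4705$)
$j = - \frac{4703}{2}$ ($j = 1 - \frac{4705}{2} = - \frac{4703}{2} \approx -2351.5$)
$b + j = 2394 - \frac{4703}{2} = \frac{85}{2}$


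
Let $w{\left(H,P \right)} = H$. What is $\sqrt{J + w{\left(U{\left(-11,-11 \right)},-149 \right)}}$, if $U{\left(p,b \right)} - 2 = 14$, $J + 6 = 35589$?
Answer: $\sqrt{35599} \approx 188.68$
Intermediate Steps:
$J = 35583$ ($J = -6 + 35589 = 35583$)
$U{\left(p,b \right)} = 16$ ($U{\left(p,b \right)} = 2 + 14 = 16$)
$\sqrt{J + w{\left(U{\left(-11,-11 \right)},-149 \right)}} = \sqrt{35583 + 16} = \sqrt{35599}$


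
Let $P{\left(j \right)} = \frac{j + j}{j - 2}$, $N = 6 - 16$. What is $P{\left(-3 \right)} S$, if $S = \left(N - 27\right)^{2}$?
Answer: $\frac{8214}{5} \approx 1642.8$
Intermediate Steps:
$N = -10$ ($N = 6 - 16 = -10$)
$S = 1369$ ($S = \left(-10 - 27\right)^{2} = \left(-37\right)^{2} = 1369$)
$P{\left(j \right)} = \frac{2 j}{-2 + j}$
$P{\left(-3 \right)} S = 2 \left(-3\right) \frac{1}{-2 - 3} \cdot 1369 = 2 \left(-3\right) \frac{1}{-5} \cdot 1369 = 2 \left(-3\right) \left(- \frac{1}{5}\right) 1369 = \frac{6}{5} \cdot 1369 = \frac{8214}{5}$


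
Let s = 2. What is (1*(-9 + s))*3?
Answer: -21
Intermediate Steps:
(1*(-9 + s))*3 = (1*(-9 + 2))*3 = (1*(-7))*3 = -7*3 = -21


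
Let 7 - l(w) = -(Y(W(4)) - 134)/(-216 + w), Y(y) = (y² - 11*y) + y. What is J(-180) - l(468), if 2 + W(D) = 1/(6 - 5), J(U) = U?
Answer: -15667/84 ≈ -186.51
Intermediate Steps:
W(D) = -1 (W(D) = -2 + 1/(6 - 5) = -2 + 1/1 = -2 + 1 = -1)
Y(y) = y² - 10*y
l(w) = 7 - 123/(-216 + w) (l(w) = 7 - (-1)*(-(-10 - 1) - 134)/(-216 + w) = 7 - (-1)*(-1*(-11) - 134)/(-216 + w) = 7 - (-1)*(11 - 134)/(-216 + w) = 7 - (-1)*(-123/(-216 + w)) = 7 - 123/(-216 + w))
J(-180) - l(468) = -180 - (-1635 + 7*468)/(-216 + 468) = -180 - (-1635 + 3276)/252 = -180 - 1641/252 = -180 - 1*547/84 = -180 - 547/84 = -15667/84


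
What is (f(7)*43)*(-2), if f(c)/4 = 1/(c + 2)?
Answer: -344/9 ≈ -38.222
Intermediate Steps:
f(c) = 4/(2 + c) (f(c) = 4/(c + 2) = 4/(2 + c))
(f(7)*43)*(-2) = ((4/(2 + 7))*43)*(-2) = ((4/9)*43)*(-2) = (172/9)*(-2) = -344/9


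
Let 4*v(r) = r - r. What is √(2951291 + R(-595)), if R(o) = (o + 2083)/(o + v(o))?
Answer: √1044829910915/595 ≈ 1717.9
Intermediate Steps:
v(r) = 0 (v(r) = (r - r)/4 = (¼)*0 = 0)
R(o) = (2083 + o)/o (R(o) = (o + 2083)/(o + 0) = (2083 + o)/o)
√(2951291 + R(-595)) = √(2951291 + (2083 - 595)/(-595)) = √(2951291 - 1/595*1488) = √(2951291 - 1488/595) = √(1756016657/595) = √1044829910915/595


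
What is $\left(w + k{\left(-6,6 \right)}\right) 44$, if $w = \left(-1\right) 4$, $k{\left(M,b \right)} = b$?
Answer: $88$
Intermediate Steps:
$w = -4$
$\left(w + k{\left(-6,6 \right)}\right) 44 = \left(-4 + 6\right) 44 = 2 \cdot 44 = 88$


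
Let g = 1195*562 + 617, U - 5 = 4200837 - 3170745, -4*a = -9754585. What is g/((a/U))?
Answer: 2769753656316/9754585 ≈ 2.8394e+5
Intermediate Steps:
a = 9754585/4 (a = -¼*(-9754585) = 9754585/4 ≈ 2.4386e+6)
U = 1030097 (U = 5 + (4200837 - 3170745) = 5 + 1030092 = 1030097)
g = 672207 (g = 671590 + 617 = 672207)
g/((a/U)) = 672207/(((9754585/4)/1030097)) = 672207/(((9754585/4)*(1/1030097))) = 672207/(9754585/4120388) = 672207*(4120388/9754585) = 2769753656316/9754585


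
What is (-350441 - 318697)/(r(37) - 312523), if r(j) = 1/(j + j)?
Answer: 49516212/23126701 ≈ 2.1411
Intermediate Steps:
r(j) = 1/(2*j)
(-350441 - 318697)/(r(37) - 312523) = (-350441 - 318697)/((½)/37 - 312523) = -669138/((½)*(1/37) - 312523) = -669138/(1/74 - 312523) = -669138/(-23126701/74) = -669138*(-74/23126701) = 49516212/23126701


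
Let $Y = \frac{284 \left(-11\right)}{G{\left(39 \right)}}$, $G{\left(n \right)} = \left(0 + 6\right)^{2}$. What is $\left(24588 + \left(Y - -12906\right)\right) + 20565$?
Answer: $\frac{521750}{9} \approx 57972.0$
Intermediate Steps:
$G{\left(n \right)} = 36$ ($G{\left(n \right)} = 6^{2} = 36$)
$Y = - \frac{781}{9}$ ($Y = \frac{284 \left(-11\right)}{36} = \left(-3124\right) \frac{1}{36} = - \frac{781}{9} \approx -86.778$)
$\left(24588 + \left(Y - -12906\right)\right) + 20565 = \left(24588 - - \frac{115373}{9}\right) + 20565 = \left(24588 + \left(- \frac{781}{9} + 12906\right)\right) + 20565 = \left(24588 + \frac{115373}{9}\right) + 20565 = \frac{336665}{9} + 20565 = \frac{521750}{9}$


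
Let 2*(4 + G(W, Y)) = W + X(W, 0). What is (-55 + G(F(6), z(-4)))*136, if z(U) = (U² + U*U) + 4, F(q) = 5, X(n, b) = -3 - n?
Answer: -8228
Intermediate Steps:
z(U) = 4 + 2*U² (z(U) = (U² + U²) + 4 = 2*U² + 4 = 4 + 2*U²)
G(W, Y) = -11/2 (G(W, Y) = -4 + (W + (-3 - W))/2 = -4 + (½)*(-3) = -4 - 3/2 = -11/2)
(-55 + G(F(6), z(-4)))*136 = (-55 - 11/2)*136 = -121/2*136 = -8228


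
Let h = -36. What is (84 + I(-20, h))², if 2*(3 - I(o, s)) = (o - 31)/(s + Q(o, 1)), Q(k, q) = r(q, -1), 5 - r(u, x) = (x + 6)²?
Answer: 93954249/12544 ≈ 7490.0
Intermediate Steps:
r(u, x) = 5 - (6 + x)² (r(u, x) = 5 - (x + 6)² = 5 - (6 + x)²)
Q(k, q) = -20 (Q(k, q) = 5 - (6 - 1)² = 5 - 1*5² = 5 - 1*25 = 5 - 25 = -20)
I(o, s) = 3 - (-31 + o)/(2*(-20 + s)) (I(o, s) = 3 - (o - 31)/(2*(s - 20)) = 3 - (-31 + o)/(2*(-20 + s)))
(84 + I(-20, h))² = (84 + (-89 - 1*(-20) + 6*(-36))/(2*(-20 - 36)))² = (84 + (½)*(-89 + 20 - 216)/(-56))² = (84 + (½)*(-1/56)*(-285))² = (84 + 285/112)² = (9693/112)² = 93954249/12544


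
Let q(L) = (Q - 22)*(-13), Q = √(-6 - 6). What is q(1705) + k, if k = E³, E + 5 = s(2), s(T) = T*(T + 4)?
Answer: 629 - 26*I*√3 ≈ 629.0 - 45.033*I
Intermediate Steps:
s(T) = T*(4 + T)
Q = 2*I*√3 (Q = √(-12) = 2*I*√3 ≈ 3.4641*I)
E = 7 (E = -5 + 2*(4 + 2) = -5 + 2*6 = -5 + 12 = 7)
k = 343 (k = 7³ = 343)
q(L) = 286 - 26*I*√3 (q(L) = (2*I*√3 - 22)*(-13) = (-22 + 2*I*√3)*(-13) = 286 - 26*I*√3)
q(1705) + k = (286 - 26*I*√3) + 343 = 629 - 26*I*√3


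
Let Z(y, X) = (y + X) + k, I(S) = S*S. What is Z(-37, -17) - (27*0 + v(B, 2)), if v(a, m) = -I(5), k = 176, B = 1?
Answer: 147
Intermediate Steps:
I(S) = S²
Z(y, X) = 176 + X + y (Z(y, X) = (y + X) + 176 = (X + y) + 176 = 176 + X + y)
v(a, m) = -25 (v(a, m) = -1*5² = -1*25 = -25)
Z(-37, -17) - (27*0 + v(B, 2)) = (176 - 17 - 37) - (27*0 - 25) = 122 - (0 - 25) = 122 - 1*(-25) = 122 + 25 = 147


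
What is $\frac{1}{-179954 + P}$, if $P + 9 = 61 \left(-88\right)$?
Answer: $- \frac{1}{185331} \approx -5.3957 \cdot 10^{-6}$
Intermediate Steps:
$P = -5377$ ($P = -9 + 61 \left(-88\right) = -9 - 5368 = -5377$)
$\frac{1}{-179954 + P} = \frac{1}{-179954 - 5377} = \frac{1}{-185331} = - \frac{1}{185331}$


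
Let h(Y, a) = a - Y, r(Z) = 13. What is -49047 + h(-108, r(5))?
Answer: -48926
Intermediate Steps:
-49047 + h(-108, r(5)) = -49047 + (13 - 1*(-108)) = -49047 + (13 + 108) = -49047 + 121 = -48926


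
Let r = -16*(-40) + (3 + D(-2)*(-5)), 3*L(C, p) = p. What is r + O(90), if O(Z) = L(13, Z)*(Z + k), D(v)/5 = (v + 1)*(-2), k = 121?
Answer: 6923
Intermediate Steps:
L(C, p) = p/3
D(v) = -10 - 10*v (D(v) = 5*((v + 1)*(-2)) = 5*((1 + v)*(-2)) = 5*(-2 - 2*v) = -10 - 10*v)
O(Z) = Z*(121 + Z)/3 (O(Z) = (Z/3)*(Z + 121) = (Z/3)*(121 + Z) = Z*(121 + Z)/3)
r = 593 (r = -16*(-40) + (3 + (-10 - 10*(-2))*(-5)) = 640 + (3 + (-10 + 20)*(-5)) = 640 + (3 + 10*(-5)) = 640 + (3 - 50) = 640 - 47 = 593)
r + O(90) = 593 + (⅓)*90*(121 + 90) = 593 + (⅓)*90*211 = 593 + 6330 = 6923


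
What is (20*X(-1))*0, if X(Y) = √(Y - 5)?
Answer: 0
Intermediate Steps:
X(Y) = √(-5 + Y)
(20*X(-1))*0 = (20*√(-5 - 1))*0 = (20*√(-6))*0 = (20*(I*√6))*0 = (20*I*√6)*0 = 0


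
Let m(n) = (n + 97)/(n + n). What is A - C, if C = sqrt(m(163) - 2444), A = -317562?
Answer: -317562 - 17*I*sqrt(224614)/163 ≈ -3.1756e+5 - 49.429*I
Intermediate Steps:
m(n) = (97 + n)/(2*n) (m(n) = (97 + n)/((2*n)) = (97 + n)*(1/(2*n)) = (97 + n)/(2*n))
C = 17*I*sqrt(224614)/163 (C = sqrt((1/2)*(97 + 163)/163 - 2444) = sqrt((1/2)*(1/163)*260 - 2444) = sqrt(130/163 - 2444) = sqrt(-398242/163) = 17*I*sqrt(224614)/163 ≈ 49.429*I)
A - C = -317562 - 17*I*sqrt(224614)/163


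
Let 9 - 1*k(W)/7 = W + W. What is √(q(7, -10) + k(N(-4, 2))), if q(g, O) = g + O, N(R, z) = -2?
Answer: 2*√22 ≈ 9.3808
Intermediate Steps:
k(W) = 63 - 14*W (k(W) = 63 - 7*(W + W) = 63 - 14*W)
q(g, O) = O + g
√(q(7, -10) + k(N(-4, 2))) = √((-10 + 7) + (63 - 14*(-2))) = √(-3 + (63 + 28)) = √(-3 + 91) = √88 = 2*√22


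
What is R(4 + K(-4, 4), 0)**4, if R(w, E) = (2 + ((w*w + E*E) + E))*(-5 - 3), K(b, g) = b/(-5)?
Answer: 629009610244096/390625 ≈ 1.6103e+9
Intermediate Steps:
K(b, g) = -b/5 (K(b, g) = b*(-1/5) = -b/5)
R(w, E) = -16 - 8*E - 8*E**2 - 8*w**2 (R(w, E) = (2 + ((w**2 + E**2) + E))*(-8) = (2 + ((E**2 + w**2) + E))*(-8) = (2 + (E + E**2 + w**2))*(-8) = (2 + E + E**2 + w**2)*(-8) = -16 - 8*E - 8*E**2 - 8*w**2)
R(4 + K(-4, 4), 0)**4 = (-16 - 8*0 - 8*0**2 - 8*(4 - 1/5*(-4))**2)**4 = (-16 + 0 - 8*0 - 8*(4 + 4/5)**2)**4 = (-16 + 0 + 0 - 8*(24/5)**2)**4 = (-16 + 0 + 0 - 8*576/25)**4 = (-16 + 0 + 0 - 4608/25)**4 = (-5008/25)**4 = 629009610244096/390625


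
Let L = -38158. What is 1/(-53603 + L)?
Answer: -1/91761 ≈ -1.0898e-5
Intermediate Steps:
1/(-53603 + L) = 1/(-53603 - 38158) = 1/(-91761) = -1/91761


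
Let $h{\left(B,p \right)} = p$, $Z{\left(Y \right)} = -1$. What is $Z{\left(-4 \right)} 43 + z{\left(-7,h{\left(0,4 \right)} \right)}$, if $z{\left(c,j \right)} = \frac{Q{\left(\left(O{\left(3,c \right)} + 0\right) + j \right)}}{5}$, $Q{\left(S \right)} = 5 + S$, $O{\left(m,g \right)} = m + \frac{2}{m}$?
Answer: $- \frac{607}{15} \approx -40.467$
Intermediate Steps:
$z{\left(c,j \right)} = \frac{26}{15} + \frac{j}{5}$ ($z{\left(c,j \right)} = \frac{5 + \left(\left(\left(3 + \frac{2}{3}\right) + 0\right) + j\right)}{5} = \left(5 + \left(\left(\left(3 + 2 \cdot \frac{1}{3}\right) + 0\right) + j\right)\right) \frac{1}{5} = \left(5 + \left(\left(\left(3 + \frac{2}{3}\right) + 0\right) + j\right)\right) \frac{1}{5} = \left(5 + \left(\left(\frac{11}{3} + 0\right) + j\right)\right) \frac{1}{5} = \left(5 + \left(\frac{11}{3} + j\right)\right) \frac{1}{5} = \left(\frac{26}{3} + j\right) \frac{1}{5} = \frac{26}{15} + \frac{j}{5}$)
$Z{\left(-4 \right)} 43 + z{\left(-7,h{\left(0,4 \right)} \right)} = \left(-1\right) 43 + \left(\frac{26}{15} + \frac{1}{5} \cdot 4\right) = -43 + \left(\frac{26}{15} + \frac{4}{5}\right) = -43 + \frac{38}{15} = - \frac{607}{15}$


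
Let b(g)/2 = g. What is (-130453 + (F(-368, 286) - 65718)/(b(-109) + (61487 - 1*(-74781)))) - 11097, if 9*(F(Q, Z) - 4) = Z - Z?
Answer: -9628971607/68025 ≈ -1.4155e+5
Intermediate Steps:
F(Q, Z) = 4 (F(Q, Z) = 4 + (Z - Z)/9 = 4 + (⅑)*0 = 4 + 0 = 4)
b(g) = 2*g
(-130453 + (F(-368, 286) - 65718)/(b(-109) + (61487 - 1*(-74781)))) - 11097 = (-130453 + (4 - 65718)/(2*(-109) + (61487 - 1*(-74781)))) - 11097 = (-130453 - 65714/(-218 + (61487 + 74781))) - 11097 = (-130453 - 65714/(-218 + 136268)) - 11097 = (-130453 - 65714/136050) - 11097 = (-130453 - 65714*1/136050) - 11097 = (-130453 - 32857/68025) - 11097 = -8874098182/68025 - 11097 = -9628971607/68025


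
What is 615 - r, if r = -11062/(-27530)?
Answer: 8459944/13765 ≈ 614.60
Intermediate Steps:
r = 5531/13765 (r = -11062*(-1/27530) = 5531/13765 ≈ 0.40182)
615 - r = 615 - 1*5531/13765 = 615 - 5531/13765 = 8459944/13765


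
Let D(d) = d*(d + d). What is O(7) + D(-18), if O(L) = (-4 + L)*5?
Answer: 663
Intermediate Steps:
O(L) = -20 + 5*L
D(d) = 2*d² (D(d) = d*(2*d) = 2*d²)
O(7) + D(-18) = (-20 + 5*7) + 2*(-18)² = (-20 + 35) + 2*324 = 15 + 648 = 663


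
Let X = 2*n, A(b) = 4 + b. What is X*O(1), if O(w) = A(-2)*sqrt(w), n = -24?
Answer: -96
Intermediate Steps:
O(w) = 2*sqrt(w) (O(w) = (4 - 2)*sqrt(w) = 2*sqrt(w))
X = -48 (X = 2*(-24) = -48)
X*O(1) = -96*sqrt(1) = -96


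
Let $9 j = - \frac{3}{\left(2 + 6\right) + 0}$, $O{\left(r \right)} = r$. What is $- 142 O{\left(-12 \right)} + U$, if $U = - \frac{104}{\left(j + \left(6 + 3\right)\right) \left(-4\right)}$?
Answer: $\frac{366984}{215} \approx 1706.9$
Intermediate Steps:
$j = - \frac{1}{24}$ ($j = \frac{\left(-3\right) \frac{1}{\left(2 + 6\right) + 0}}{9} = \frac{\left(-3\right) \frac{1}{8 + 0}}{9} = \frac{\left(-3\right) \frac{1}{8}}{9} = \frac{1}{9} \left(- \frac{3}{8}\right) = - \frac{1}{24} \approx -0.041667$)
$U = \frac{624}{215}$ ($U = - \frac{104}{\left(- \frac{1}{24} + \left(6 + 3\right)\right) \left(-4\right)} = - \frac{104}{\left(- \frac{1}{24} + 9\right) \left(-4\right)} = - \frac{104}{\frac{215}{24} \left(-4\right)} = - \frac{104}{- \frac{215}{6}} = \left(-104\right) \left(- \frac{6}{215}\right) = \frac{624}{215} \approx 2.9023$)
$- 142 O{\left(-12 \right)} + U = \left(-142\right) \left(-12\right) + \frac{624}{215} = 1704 + \frac{624}{215} = \frac{366984}{215}$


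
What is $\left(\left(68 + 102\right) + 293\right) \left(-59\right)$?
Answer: $-27317$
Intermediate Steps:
$\left(\left(68 + 102\right) + 293\right) \left(-59\right) = \left(170 + 293\right) \left(-59\right) = 463 \left(-59\right) = -27317$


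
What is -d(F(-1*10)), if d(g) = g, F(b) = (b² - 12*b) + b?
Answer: -210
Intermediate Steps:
F(b) = b² - 11*b
-d(F(-1*10)) = -(-1*10)*(-11 - 1*10) = -(-10)*(-11 - 10) = -(-10)*(-21) = -1*210 = -210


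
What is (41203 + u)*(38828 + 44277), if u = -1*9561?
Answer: 2629608410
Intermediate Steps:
u = -9561
(41203 + u)*(38828 + 44277) = (41203 - 9561)*(38828 + 44277) = 31642*83105 = 2629608410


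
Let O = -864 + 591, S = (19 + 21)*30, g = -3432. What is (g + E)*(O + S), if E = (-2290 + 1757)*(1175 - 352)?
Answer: -409818357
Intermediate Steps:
E = -438659 (E = -533*823 = -438659)
S = 1200 (S = 40*30 = 1200)
O = -273
(g + E)*(O + S) = (-3432 - 438659)*(-273 + 1200) = -442091*927 = -409818357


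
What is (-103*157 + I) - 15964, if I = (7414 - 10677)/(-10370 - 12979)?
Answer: -750316852/23349 ≈ -32135.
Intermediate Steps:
I = 3263/23349 (I = -3263/(-23349) = -3263*(-1/23349) = 3263/23349 ≈ 0.13975)
(-103*157 + I) - 15964 = (-103*157 + 3263/23349) - 15964 = (-16171 + 3263/23349) - 15964 = -377573416/23349 - 15964 = -750316852/23349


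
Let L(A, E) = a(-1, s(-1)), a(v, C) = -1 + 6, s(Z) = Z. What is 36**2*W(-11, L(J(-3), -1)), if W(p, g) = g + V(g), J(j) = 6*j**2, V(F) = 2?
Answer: 9072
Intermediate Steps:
a(v, C) = 5
L(A, E) = 5
W(p, g) = 2 + g (W(p, g) = g + 2 = 2 + g)
36**2*W(-11, L(J(-3), -1)) = 36**2*(2 + 5) = 1296*7 = 9072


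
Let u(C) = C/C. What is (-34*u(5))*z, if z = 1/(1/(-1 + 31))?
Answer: -1020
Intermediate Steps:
u(C) = 1
z = 30 (z = 1/(1/30) = 30)
(-34*u(5))*z = -34*1*30 = -34*30 = -1020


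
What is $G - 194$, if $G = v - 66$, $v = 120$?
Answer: $-140$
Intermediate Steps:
$G = 54$ ($G = 120 - 66 = 54$)
$G - 194 = 54 - 194 = -140$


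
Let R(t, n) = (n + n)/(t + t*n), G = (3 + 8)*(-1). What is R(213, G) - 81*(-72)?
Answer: 6211091/1065 ≈ 5832.0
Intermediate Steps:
G = -11 (G = 11*(-1) = -11)
R(t, n) = 2*n/(t + n*t) (R(t, n) = (2*n)/(t + n*t) = 2*n/(t + n*t))
R(213, G) - 81*(-72) = 2*(-11)/(213*(1 - 11)) - 81*(-72) = 2*(-11)*(1/213)/(-10) + 5832 = 2*(-11)*(1/213)*(-⅒) + 5832 = 11/1065 + 5832 = 6211091/1065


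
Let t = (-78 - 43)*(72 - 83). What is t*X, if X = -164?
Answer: -218284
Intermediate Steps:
t = 1331 (t = -121*(-11) = 1331)
t*X = 1331*(-164) = -218284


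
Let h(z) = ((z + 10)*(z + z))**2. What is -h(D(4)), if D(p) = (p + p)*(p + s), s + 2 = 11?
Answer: -562258944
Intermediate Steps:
s = 9 (s = -2 + 11 = 9)
D(p) = 2*p*(9 + p) (D(p) = (p + p)*(p + 9) = (2*p)*(9 + p) = 2*p*(9 + p))
h(z) = 4*z**2*(10 + z)**2 (h(z) = ((10 + z)*(2*z))**2 = (2*z*(10 + z))**2 = 4*z**2*(10 + z)**2)
-h(D(4)) = -4*(2*4*(9 + 4))**2*(10 + 2*4*(9 + 4))**2 = -4*(2*4*13)**2*(10 + 2*4*13)**2 = -4*104**2*(10 + 104)**2 = -4*10816*114**2 = -4*10816*12996 = -1*562258944 = -562258944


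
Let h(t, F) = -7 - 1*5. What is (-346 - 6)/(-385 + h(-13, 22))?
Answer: 352/397 ≈ 0.88665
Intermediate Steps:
h(t, F) = -12 (h(t, F) = -7 - 5 = -12)
(-346 - 6)/(-385 + h(-13, 22)) = (-346 - 6)/(-385 - 12) = -352/(-397) = -352*(-1/397) = 352/397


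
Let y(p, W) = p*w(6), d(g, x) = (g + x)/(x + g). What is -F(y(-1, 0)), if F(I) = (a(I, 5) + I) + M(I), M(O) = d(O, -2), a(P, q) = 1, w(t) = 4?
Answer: 2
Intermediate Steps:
d(g, x) = 1 (d(g, x) = (g + x)/(g + x) = 1)
M(O) = 1
y(p, W) = 4*p (y(p, W) = p*4 = 4*p)
F(I) = 2 + I (F(I) = (1 + I) + 1 = 2 + I)
-F(y(-1, 0)) = -(2 + 4*(-1)) = -(2 - 4) = -1*(-2) = 2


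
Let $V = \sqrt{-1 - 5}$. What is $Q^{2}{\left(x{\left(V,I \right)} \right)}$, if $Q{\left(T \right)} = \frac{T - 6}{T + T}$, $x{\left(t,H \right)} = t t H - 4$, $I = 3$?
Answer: $\frac{49}{121} \approx 0.40496$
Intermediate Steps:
$V = i \sqrt{6}$ ($V = \sqrt{-6} = i \sqrt{6} \approx 2.4495 i$)
$x{\left(t,H \right)} = -4 + H t^{2}$ ($x{\left(t,H \right)} = t^{2} H - 4 = H t^{2} - 4 = -4 + H t^{2}$)
$Q{\left(T \right)} = \frac{-6 + T}{2 T}$
$Q^{2}{\left(x{\left(V,I \right)} \right)} = \left(\frac{-6 + \left(-4 + 3 \left(i \sqrt{6}\right)^{2}\right)}{2 \left(-4 + 3 \left(i \sqrt{6}\right)^{2}\right)}\right)^{2} = \left(\frac{-6 + \left(-4 + 3 \left(-6\right)\right)}{2 \left(-4 + 3 \left(-6\right)\right)}\right)^{2} = \left(\frac{-6 - 22}{2 \left(-4 - 18\right)}\right)^{2} = \left(\frac{-6 - 22}{2 \left(-22\right)}\right)^{2} = \left(\frac{1}{2} \left(- \frac{1}{22}\right) \left(-28\right)\right)^{2} = \left(\frac{7}{11}\right)^{2} = \frac{49}{121}$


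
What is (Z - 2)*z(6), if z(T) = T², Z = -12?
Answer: -504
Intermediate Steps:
(Z - 2)*z(6) = (-12 - 2)*6² = -14*36 = -504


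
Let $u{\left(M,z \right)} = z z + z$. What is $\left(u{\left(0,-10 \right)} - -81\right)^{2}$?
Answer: $29241$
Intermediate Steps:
$u{\left(M,z \right)} = z + z^{2}$ ($u{\left(M,z \right)} = z^{2} + z = z + z^{2}$)
$\left(u{\left(0,-10 \right)} - -81\right)^{2} = \left(- 10 \left(1 - 10\right) - -81\right)^{2} = \left(\left(-10\right) \left(-9\right) + \left(-83 + 164\right)\right)^{2} = \left(90 + 81\right)^{2} = 171^{2} = 29241$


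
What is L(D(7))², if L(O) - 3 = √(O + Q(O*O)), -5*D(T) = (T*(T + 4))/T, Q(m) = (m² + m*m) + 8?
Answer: (75 + √32907)²/625 ≈ 105.19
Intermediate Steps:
Q(m) = 8 + 2*m² (Q(m) = (m² + m²) + 8 = 2*m² + 8 = 8 + 2*m²)
D(T) = -⅘ - T/5 (D(T) = -T*(T + 4)/(5*T) = -T*(4 + T)/(5*T) = -(4 + T)/5 = -⅘ - T/5)
L(O) = 3 + √(8 + O + 2*O⁴) (L(O) = 3 + √(O + (8 + 2*(O*O)²)) = 3 + √(O + (8 + 2*(O²)²)) = 3 + √(O + (8 + 2*O⁴)) = 3 + √(8 + O + 2*O⁴))
L(D(7))² = (3 + √(8 + (-⅘ - ⅕*7) + 2*(-⅘ - ⅕*7)⁴))² = (3 + √(8 + (-⅘ - 7/5) + 2*(-⅘ - 7/5)⁴))² = (3 + √(8 - 11/5 + 2*(-11/5)⁴))² = (3 + √(8 - 11/5 + 2*(14641/625)))² = (3 + √(8 - 11/5 + 29282/625))² = (3 + √(32907/625))² = (3 + √32907/25)²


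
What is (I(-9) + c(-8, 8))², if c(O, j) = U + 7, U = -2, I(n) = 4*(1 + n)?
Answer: 729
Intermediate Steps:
I(n) = 4 + 4*n
c(O, j) = 5 (c(O, j) = -2 + 7 = 5)
(I(-9) + c(-8, 8))² = ((4 + 4*(-9)) + 5)² = ((4 - 36) + 5)² = (-32 + 5)² = (-27)² = 729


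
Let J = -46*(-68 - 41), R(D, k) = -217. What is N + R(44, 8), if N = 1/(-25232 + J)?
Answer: -4387307/20218 ≈ -217.00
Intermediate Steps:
J = 5014 (J = -46*(-109) = 5014)
N = -1/20218 (N = 1/(-25232 + 5014) = 1/(-20218) = -1/20218 ≈ -4.9461e-5)
N + R(44, 8) = -1/20218 - 217 = -4387307/20218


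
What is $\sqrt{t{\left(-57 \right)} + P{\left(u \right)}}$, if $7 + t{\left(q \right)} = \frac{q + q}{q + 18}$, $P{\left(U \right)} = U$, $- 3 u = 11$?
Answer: $\frac{i \sqrt{11778}}{39} \approx 2.7827 i$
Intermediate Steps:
$u = - \frac{11}{3}$ ($u = \left(- \frac{1}{3}\right) 11 = - \frac{11}{3} \approx -3.6667$)
$t{\left(q \right)} = -7 + \frac{2 q}{18 + q}$ ($t{\left(q \right)} = -7 + \frac{q + q}{q + 18} = -7 + \frac{2 q}{18 + q}$)
$\sqrt{t{\left(-57 \right)} + P{\left(u \right)}} = \sqrt{\frac{-126 - -285}{18 - 57} - \frac{11}{3}} = \sqrt{\frac{-126 + 285}{-39} - \frac{11}{3}} = \sqrt{\left(- \frac{1}{39}\right) 159 - \frac{11}{3}} = \sqrt{- \frac{53}{13} - \frac{11}{3}} = \sqrt{- \frac{302}{39}} = \frac{i \sqrt{11778}}{39}$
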